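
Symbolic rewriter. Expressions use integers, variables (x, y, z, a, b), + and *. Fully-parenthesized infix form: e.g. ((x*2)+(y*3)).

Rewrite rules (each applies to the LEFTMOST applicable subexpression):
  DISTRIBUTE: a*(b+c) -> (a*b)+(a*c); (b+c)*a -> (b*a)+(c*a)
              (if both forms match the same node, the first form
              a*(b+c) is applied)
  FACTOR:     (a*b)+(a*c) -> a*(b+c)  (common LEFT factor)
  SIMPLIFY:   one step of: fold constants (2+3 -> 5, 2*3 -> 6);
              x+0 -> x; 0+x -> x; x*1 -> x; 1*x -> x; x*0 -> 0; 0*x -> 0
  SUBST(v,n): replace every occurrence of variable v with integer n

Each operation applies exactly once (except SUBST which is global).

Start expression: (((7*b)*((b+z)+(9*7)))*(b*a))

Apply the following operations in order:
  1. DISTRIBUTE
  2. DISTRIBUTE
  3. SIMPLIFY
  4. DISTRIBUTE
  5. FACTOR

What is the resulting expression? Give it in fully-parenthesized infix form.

Start: (((7*b)*((b+z)+(9*7)))*(b*a))
Apply DISTRIBUTE at L (target: ((7*b)*((b+z)+(9*7)))): (((7*b)*((b+z)+(9*7)))*(b*a)) -> ((((7*b)*(b+z))+((7*b)*(9*7)))*(b*a))
Apply DISTRIBUTE at root (target: ((((7*b)*(b+z))+((7*b)*(9*7)))*(b*a))): ((((7*b)*(b+z))+((7*b)*(9*7)))*(b*a)) -> ((((7*b)*(b+z))*(b*a))+(((7*b)*(9*7))*(b*a)))
Apply SIMPLIFY at RLR (target: (9*7)): ((((7*b)*(b+z))*(b*a))+(((7*b)*(9*7))*(b*a))) -> ((((7*b)*(b+z))*(b*a))+(((7*b)*63)*(b*a)))
Apply DISTRIBUTE at LL (target: ((7*b)*(b+z))): ((((7*b)*(b+z))*(b*a))+(((7*b)*63)*(b*a))) -> (((((7*b)*b)+((7*b)*z))*(b*a))+(((7*b)*63)*(b*a)))
Apply FACTOR at LL (target: (((7*b)*b)+((7*b)*z))): (((((7*b)*b)+((7*b)*z))*(b*a))+(((7*b)*63)*(b*a))) -> ((((7*b)*(b+z))*(b*a))+(((7*b)*63)*(b*a)))

Answer: ((((7*b)*(b+z))*(b*a))+(((7*b)*63)*(b*a)))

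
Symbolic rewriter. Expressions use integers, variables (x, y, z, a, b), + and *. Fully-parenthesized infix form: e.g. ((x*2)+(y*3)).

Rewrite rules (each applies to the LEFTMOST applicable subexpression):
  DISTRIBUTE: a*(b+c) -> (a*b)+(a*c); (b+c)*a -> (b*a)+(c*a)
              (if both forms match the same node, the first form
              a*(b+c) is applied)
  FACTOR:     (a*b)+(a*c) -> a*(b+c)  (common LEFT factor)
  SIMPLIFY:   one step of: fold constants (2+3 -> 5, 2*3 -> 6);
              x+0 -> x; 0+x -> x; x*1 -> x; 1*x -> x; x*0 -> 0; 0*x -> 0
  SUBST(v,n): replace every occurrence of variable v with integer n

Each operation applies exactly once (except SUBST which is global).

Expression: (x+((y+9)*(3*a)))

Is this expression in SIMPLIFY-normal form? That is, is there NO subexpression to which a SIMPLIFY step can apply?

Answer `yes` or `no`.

Expression: (x+((y+9)*(3*a)))
Scanning for simplifiable subexpressions (pre-order)...
  at root: (x+((y+9)*(3*a))) (not simplifiable)
  at R: ((y+9)*(3*a)) (not simplifiable)
  at RL: (y+9) (not simplifiable)
  at RR: (3*a) (not simplifiable)
Result: no simplifiable subexpression found -> normal form.

Answer: yes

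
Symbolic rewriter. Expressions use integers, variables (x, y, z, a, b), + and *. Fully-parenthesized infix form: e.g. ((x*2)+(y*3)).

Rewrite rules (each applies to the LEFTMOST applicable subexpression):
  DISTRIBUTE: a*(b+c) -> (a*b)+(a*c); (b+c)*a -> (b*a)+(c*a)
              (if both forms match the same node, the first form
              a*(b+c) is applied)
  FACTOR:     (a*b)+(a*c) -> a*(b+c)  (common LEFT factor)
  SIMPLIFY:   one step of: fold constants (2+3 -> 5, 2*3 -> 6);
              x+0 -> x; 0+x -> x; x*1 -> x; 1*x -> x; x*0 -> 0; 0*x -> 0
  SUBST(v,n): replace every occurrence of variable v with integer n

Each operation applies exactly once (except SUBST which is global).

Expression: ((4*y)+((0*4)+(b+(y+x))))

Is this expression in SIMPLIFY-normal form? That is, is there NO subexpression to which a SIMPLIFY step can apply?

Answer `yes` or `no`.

Answer: no

Derivation:
Expression: ((4*y)+((0*4)+(b+(y+x))))
Scanning for simplifiable subexpressions (pre-order)...
  at root: ((4*y)+((0*4)+(b+(y+x)))) (not simplifiable)
  at L: (4*y) (not simplifiable)
  at R: ((0*4)+(b+(y+x))) (not simplifiable)
  at RL: (0*4) (SIMPLIFIABLE)
  at RR: (b+(y+x)) (not simplifiable)
  at RRR: (y+x) (not simplifiable)
Found simplifiable subexpr at path RL: (0*4)
One SIMPLIFY step would give: ((4*y)+(0+(b+(y+x))))
-> NOT in normal form.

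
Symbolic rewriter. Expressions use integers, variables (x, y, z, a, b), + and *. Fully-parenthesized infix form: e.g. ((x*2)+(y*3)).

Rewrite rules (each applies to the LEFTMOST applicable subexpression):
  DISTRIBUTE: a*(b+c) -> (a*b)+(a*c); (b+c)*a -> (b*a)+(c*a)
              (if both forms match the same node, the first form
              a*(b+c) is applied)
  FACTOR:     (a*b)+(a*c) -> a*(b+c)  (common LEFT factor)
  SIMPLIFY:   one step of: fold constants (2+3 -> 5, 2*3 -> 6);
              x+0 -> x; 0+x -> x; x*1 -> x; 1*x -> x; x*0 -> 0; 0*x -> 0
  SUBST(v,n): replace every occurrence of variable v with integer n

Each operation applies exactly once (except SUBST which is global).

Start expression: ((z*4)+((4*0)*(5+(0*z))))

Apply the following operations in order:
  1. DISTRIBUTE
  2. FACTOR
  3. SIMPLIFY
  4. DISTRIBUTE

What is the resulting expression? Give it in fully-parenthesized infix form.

Answer: ((z*4)+((0*5)+(0*(0*z))))

Derivation:
Start: ((z*4)+((4*0)*(5+(0*z))))
Apply DISTRIBUTE at R (target: ((4*0)*(5+(0*z)))): ((z*4)+((4*0)*(5+(0*z)))) -> ((z*4)+(((4*0)*5)+((4*0)*(0*z))))
Apply FACTOR at R (target: (((4*0)*5)+((4*0)*(0*z)))): ((z*4)+(((4*0)*5)+((4*0)*(0*z)))) -> ((z*4)+((4*0)*(5+(0*z))))
Apply SIMPLIFY at RL (target: (4*0)): ((z*4)+((4*0)*(5+(0*z)))) -> ((z*4)+(0*(5+(0*z))))
Apply DISTRIBUTE at R (target: (0*(5+(0*z)))): ((z*4)+(0*(5+(0*z)))) -> ((z*4)+((0*5)+(0*(0*z))))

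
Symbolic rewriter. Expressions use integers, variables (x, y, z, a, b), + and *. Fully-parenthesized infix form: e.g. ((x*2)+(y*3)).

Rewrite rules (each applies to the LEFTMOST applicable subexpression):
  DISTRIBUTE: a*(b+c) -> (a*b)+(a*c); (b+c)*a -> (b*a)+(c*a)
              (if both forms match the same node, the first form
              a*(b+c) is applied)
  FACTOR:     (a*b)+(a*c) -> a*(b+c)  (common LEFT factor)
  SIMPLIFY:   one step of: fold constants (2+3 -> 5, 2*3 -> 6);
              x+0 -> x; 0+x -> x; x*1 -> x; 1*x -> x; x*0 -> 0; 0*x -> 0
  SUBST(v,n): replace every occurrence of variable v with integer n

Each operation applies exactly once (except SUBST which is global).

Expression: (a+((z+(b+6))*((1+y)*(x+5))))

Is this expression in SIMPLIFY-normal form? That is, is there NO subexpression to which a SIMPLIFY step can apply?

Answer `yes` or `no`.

Expression: (a+((z+(b+6))*((1+y)*(x+5))))
Scanning for simplifiable subexpressions (pre-order)...
  at root: (a+((z+(b+6))*((1+y)*(x+5)))) (not simplifiable)
  at R: ((z+(b+6))*((1+y)*(x+5))) (not simplifiable)
  at RL: (z+(b+6)) (not simplifiable)
  at RLR: (b+6) (not simplifiable)
  at RR: ((1+y)*(x+5)) (not simplifiable)
  at RRL: (1+y) (not simplifiable)
  at RRR: (x+5) (not simplifiable)
Result: no simplifiable subexpression found -> normal form.

Answer: yes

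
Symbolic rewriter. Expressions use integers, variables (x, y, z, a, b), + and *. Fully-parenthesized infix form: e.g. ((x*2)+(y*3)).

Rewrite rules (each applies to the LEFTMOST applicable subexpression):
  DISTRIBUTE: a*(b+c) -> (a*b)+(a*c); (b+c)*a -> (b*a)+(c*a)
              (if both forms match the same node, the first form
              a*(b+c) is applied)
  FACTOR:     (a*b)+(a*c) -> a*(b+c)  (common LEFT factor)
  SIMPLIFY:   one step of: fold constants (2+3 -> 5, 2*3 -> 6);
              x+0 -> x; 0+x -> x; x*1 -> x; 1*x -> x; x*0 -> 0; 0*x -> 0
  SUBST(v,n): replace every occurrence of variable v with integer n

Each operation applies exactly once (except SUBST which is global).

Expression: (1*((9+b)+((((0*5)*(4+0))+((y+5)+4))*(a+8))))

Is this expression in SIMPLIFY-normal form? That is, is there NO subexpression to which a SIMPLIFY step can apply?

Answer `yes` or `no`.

Answer: no

Derivation:
Expression: (1*((9+b)+((((0*5)*(4+0))+((y+5)+4))*(a+8))))
Scanning for simplifiable subexpressions (pre-order)...
  at root: (1*((9+b)+((((0*5)*(4+0))+((y+5)+4))*(a+8)))) (SIMPLIFIABLE)
  at R: ((9+b)+((((0*5)*(4+0))+((y+5)+4))*(a+8))) (not simplifiable)
  at RL: (9+b) (not simplifiable)
  at RR: ((((0*5)*(4+0))+((y+5)+4))*(a+8)) (not simplifiable)
  at RRL: (((0*5)*(4+0))+((y+5)+4)) (not simplifiable)
  at RRLL: ((0*5)*(4+0)) (not simplifiable)
  at RRLLL: (0*5) (SIMPLIFIABLE)
  at RRLLR: (4+0) (SIMPLIFIABLE)
  at RRLR: ((y+5)+4) (not simplifiable)
  at RRLRL: (y+5) (not simplifiable)
  at RRR: (a+8) (not simplifiable)
Found simplifiable subexpr at path root: (1*((9+b)+((((0*5)*(4+0))+((y+5)+4))*(a+8))))
One SIMPLIFY step would give: ((9+b)+((((0*5)*(4+0))+((y+5)+4))*(a+8)))
-> NOT in normal form.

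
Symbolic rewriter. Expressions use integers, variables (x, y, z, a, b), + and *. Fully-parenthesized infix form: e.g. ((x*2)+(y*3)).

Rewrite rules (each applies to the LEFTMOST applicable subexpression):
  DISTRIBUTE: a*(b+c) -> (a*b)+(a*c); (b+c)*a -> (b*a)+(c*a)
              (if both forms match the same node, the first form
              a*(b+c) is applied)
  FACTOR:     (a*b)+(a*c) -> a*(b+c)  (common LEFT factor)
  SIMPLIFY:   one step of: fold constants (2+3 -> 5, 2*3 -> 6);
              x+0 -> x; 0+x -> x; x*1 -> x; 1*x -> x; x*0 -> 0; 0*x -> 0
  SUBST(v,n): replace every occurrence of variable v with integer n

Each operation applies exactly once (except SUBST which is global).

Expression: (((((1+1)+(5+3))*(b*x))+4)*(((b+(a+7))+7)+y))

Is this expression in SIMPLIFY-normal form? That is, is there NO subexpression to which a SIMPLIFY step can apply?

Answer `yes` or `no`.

Answer: no

Derivation:
Expression: (((((1+1)+(5+3))*(b*x))+4)*(((b+(a+7))+7)+y))
Scanning for simplifiable subexpressions (pre-order)...
  at root: (((((1+1)+(5+3))*(b*x))+4)*(((b+(a+7))+7)+y)) (not simplifiable)
  at L: ((((1+1)+(5+3))*(b*x))+4) (not simplifiable)
  at LL: (((1+1)+(5+3))*(b*x)) (not simplifiable)
  at LLL: ((1+1)+(5+3)) (not simplifiable)
  at LLLL: (1+1) (SIMPLIFIABLE)
  at LLLR: (5+3) (SIMPLIFIABLE)
  at LLR: (b*x) (not simplifiable)
  at R: (((b+(a+7))+7)+y) (not simplifiable)
  at RL: ((b+(a+7))+7) (not simplifiable)
  at RLL: (b+(a+7)) (not simplifiable)
  at RLLR: (a+7) (not simplifiable)
Found simplifiable subexpr at path LLLL: (1+1)
One SIMPLIFY step would give: ((((2+(5+3))*(b*x))+4)*(((b+(a+7))+7)+y))
-> NOT in normal form.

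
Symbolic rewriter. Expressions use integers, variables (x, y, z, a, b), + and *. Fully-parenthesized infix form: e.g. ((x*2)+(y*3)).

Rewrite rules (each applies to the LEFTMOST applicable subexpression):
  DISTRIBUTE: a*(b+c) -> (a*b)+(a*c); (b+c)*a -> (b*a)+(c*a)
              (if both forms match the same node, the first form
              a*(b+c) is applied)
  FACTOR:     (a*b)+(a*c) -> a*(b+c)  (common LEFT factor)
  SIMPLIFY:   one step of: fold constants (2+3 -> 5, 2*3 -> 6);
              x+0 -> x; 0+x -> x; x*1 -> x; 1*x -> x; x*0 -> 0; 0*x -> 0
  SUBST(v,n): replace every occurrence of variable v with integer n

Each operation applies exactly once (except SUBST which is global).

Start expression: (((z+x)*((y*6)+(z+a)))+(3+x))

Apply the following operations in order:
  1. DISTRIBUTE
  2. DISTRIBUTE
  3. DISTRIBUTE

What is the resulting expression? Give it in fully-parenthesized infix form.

Answer: ((((z*(y*6))+(x*(y*6)))+(((z+x)*z)+((z+x)*a)))+(3+x))

Derivation:
Start: (((z+x)*((y*6)+(z+a)))+(3+x))
Apply DISTRIBUTE at L (target: ((z+x)*((y*6)+(z+a)))): (((z+x)*((y*6)+(z+a)))+(3+x)) -> ((((z+x)*(y*6))+((z+x)*(z+a)))+(3+x))
Apply DISTRIBUTE at LL (target: ((z+x)*(y*6))): ((((z+x)*(y*6))+((z+x)*(z+a)))+(3+x)) -> ((((z*(y*6))+(x*(y*6)))+((z+x)*(z+a)))+(3+x))
Apply DISTRIBUTE at LR (target: ((z+x)*(z+a))): ((((z*(y*6))+(x*(y*6)))+((z+x)*(z+a)))+(3+x)) -> ((((z*(y*6))+(x*(y*6)))+(((z+x)*z)+((z+x)*a)))+(3+x))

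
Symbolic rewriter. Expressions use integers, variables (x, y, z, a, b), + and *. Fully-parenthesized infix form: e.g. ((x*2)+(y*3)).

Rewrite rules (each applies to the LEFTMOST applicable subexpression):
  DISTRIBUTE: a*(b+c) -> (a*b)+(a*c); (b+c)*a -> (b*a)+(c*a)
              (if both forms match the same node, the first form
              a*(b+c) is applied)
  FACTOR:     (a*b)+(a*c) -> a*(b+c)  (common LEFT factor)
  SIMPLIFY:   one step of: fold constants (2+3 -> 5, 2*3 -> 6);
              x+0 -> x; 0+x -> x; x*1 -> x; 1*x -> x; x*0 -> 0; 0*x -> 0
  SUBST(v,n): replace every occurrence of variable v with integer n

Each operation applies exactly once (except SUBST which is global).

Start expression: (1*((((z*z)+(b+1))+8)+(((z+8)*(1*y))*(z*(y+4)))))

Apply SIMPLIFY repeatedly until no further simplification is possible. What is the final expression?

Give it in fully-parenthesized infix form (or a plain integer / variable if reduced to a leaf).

Answer: ((((z*z)+(b+1))+8)+(((z+8)*y)*(z*(y+4))))

Derivation:
Start: (1*((((z*z)+(b+1))+8)+(((z+8)*(1*y))*(z*(y+4)))))
Step 1: at root: (1*((((z*z)+(b+1))+8)+(((z+8)*(1*y))*(z*(y+4))))) -> ((((z*z)+(b+1))+8)+(((z+8)*(1*y))*(z*(y+4)))); overall: (1*((((z*z)+(b+1))+8)+(((z+8)*(1*y))*(z*(y+4))))) -> ((((z*z)+(b+1))+8)+(((z+8)*(1*y))*(z*(y+4))))
Step 2: at RLR: (1*y) -> y; overall: ((((z*z)+(b+1))+8)+(((z+8)*(1*y))*(z*(y+4)))) -> ((((z*z)+(b+1))+8)+(((z+8)*y)*(z*(y+4))))
Fixed point: ((((z*z)+(b+1))+8)+(((z+8)*y)*(z*(y+4))))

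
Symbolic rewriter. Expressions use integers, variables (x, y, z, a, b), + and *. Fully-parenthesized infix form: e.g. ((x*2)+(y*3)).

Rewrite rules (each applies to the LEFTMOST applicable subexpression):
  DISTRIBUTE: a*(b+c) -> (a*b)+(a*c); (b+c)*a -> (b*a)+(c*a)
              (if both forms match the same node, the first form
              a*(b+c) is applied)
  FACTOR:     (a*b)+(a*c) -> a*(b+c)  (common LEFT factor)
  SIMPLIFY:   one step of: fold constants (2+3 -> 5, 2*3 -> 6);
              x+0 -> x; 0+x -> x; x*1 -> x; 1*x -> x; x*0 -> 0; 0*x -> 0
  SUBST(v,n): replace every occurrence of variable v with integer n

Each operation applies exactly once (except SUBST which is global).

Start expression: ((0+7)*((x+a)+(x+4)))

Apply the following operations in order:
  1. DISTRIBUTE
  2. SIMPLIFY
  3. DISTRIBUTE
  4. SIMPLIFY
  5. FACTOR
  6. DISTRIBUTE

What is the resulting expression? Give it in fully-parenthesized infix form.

Answer: (((7*x)+(7*a))+(7*(x+4)))

Derivation:
Start: ((0+7)*((x+a)+(x+4)))
Apply DISTRIBUTE at root (target: ((0+7)*((x+a)+(x+4)))): ((0+7)*((x+a)+(x+4))) -> (((0+7)*(x+a))+((0+7)*(x+4)))
Apply SIMPLIFY at LL (target: (0+7)): (((0+7)*(x+a))+((0+7)*(x+4))) -> ((7*(x+a))+((0+7)*(x+4)))
Apply DISTRIBUTE at L (target: (7*(x+a))): ((7*(x+a))+((0+7)*(x+4))) -> (((7*x)+(7*a))+((0+7)*(x+4)))
Apply SIMPLIFY at RL (target: (0+7)): (((7*x)+(7*a))+((0+7)*(x+4))) -> (((7*x)+(7*a))+(7*(x+4)))
Apply FACTOR at L (target: ((7*x)+(7*a))): (((7*x)+(7*a))+(7*(x+4))) -> ((7*(x+a))+(7*(x+4)))
Apply DISTRIBUTE at L (target: (7*(x+a))): ((7*(x+a))+(7*(x+4))) -> (((7*x)+(7*a))+(7*(x+4)))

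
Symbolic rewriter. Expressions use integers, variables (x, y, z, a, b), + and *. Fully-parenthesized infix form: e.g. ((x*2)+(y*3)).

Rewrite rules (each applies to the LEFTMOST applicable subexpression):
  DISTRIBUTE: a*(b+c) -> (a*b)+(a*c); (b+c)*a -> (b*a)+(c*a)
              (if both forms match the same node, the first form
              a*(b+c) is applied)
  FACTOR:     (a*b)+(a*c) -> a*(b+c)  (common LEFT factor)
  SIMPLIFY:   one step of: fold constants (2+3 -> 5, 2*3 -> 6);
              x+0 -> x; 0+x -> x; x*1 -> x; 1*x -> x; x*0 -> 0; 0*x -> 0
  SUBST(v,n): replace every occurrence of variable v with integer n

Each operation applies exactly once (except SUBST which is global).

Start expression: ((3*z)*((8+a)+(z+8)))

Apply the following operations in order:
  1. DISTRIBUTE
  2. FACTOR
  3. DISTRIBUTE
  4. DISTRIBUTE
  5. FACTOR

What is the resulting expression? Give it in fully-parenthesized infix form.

Start: ((3*z)*((8+a)+(z+8)))
Apply DISTRIBUTE at root (target: ((3*z)*((8+a)+(z+8)))): ((3*z)*((8+a)+(z+8))) -> (((3*z)*(8+a))+((3*z)*(z+8)))
Apply FACTOR at root (target: (((3*z)*(8+a))+((3*z)*(z+8)))): (((3*z)*(8+a))+((3*z)*(z+8))) -> ((3*z)*((8+a)+(z+8)))
Apply DISTRIBUTE at root (target: ((3*z)*((8+a)+(z+8)))): ((3*z)*((8+a)+(z+8))) -> (((3*z)*(8+a))+((3*z)*(z+8)))
Apply DISTRIBUTE at L (target: ((3*z)*(8+a))): (((3*z)*(8+a))+((3*z)*(z+8))) -> ((((3*z)*8)+((3*z)*a))+((3*z)*(z+8)))
Apply FACTOR at L (target: (((3*z)*8)+((3*z)*a))): ((((3*z)*8)+((3*z)*a))+((3*z)*(z+8))) -> (((3*z)*(8+a))+((3*z)*(z+8)))

Answer: (((3*z)*(8+a))+((3*z)*(z+8)))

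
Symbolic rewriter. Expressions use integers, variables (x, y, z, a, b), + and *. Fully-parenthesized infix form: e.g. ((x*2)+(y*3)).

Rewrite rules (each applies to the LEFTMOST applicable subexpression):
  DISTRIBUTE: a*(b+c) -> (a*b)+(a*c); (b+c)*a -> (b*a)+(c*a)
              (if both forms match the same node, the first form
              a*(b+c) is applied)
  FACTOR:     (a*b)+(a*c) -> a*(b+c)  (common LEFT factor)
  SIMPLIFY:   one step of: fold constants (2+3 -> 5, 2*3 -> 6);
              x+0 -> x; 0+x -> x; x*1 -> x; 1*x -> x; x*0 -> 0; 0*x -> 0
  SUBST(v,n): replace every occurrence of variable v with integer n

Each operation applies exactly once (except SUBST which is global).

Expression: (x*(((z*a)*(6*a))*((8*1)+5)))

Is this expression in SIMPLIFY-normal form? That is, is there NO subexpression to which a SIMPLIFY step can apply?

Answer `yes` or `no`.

Expression: (x*(((z*a)*(6*a))*((8*1)+5)))
Scanning for simplifiable subexpressions (pre-order)...
  at root: (x*(((z*a)*(6*a))*((8*1)+5))) (not simplifiable)
  at R: (((z*a)*(6*a))*((8*1)+5)) (not simplifiable)
  at RL: ((z*a)*(6*a)) (not simplifiable)
  at RLL: (z*a) (not simplifiable)
  at RLR: (6*a) (not simplifiable)
  at RR: ((8*1)+5) (not simplifiable)
  at RRL: (8*1) (SIMPLIFIABLE)
Found simplifiable subexpr at path RRL: (8*1)
One SIMPLIFY step would give: (x*(((z*a)*(6*a))*(8+5)))
-> NOT in normal form.

Answer: no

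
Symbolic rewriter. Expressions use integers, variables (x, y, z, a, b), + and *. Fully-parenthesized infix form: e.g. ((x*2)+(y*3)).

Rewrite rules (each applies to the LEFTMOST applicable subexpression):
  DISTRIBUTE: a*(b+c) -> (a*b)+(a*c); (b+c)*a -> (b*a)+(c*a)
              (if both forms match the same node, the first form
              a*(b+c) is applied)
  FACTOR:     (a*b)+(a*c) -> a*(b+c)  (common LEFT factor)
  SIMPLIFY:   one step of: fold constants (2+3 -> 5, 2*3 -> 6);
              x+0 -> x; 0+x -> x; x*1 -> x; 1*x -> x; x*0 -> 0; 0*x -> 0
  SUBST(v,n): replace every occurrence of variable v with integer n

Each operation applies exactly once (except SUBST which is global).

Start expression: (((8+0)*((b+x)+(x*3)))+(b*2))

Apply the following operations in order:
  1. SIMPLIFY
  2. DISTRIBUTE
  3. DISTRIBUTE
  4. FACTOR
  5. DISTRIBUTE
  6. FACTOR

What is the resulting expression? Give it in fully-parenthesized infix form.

Start: (((8+0)*((b+x)+(x*3)))+(b*2))
Apply SIMPLIFY at LL (target: (8+0)): (((8+0)*((b+x)+(x*3)))+(b*2)) -> ((8*((b+x)+(x*3)))+(b*2))
Apply DISTRIBUTE at L (target: (8*((b+x)+(x*3)))): ((8*((b+x)+(x*3)))+(b*2)) -> (((8*(b+x))+(8*(x*3)))+(b*2))
Apply DISTRIBUTE at LL (target: (8*(b+x))): (((8*(b+x))+(8*(x*3)))+(b*2)) -> ((((8*b)+(8*x))+(8*(x*3)))+(b*2))
Apply FACTOR at LL (target: ((8*b)+(8*x))): ((((8*b)+(8*x))+(8*(x*3)))+(b*2)) -> (((8*(b+x))+(8*(x*3)))+(b*2))
Apply DISTRIBUTE at LL (target: (8*(b+x))): (((8*(b+x))+(8*(x*3)))+(b*2)) -> ((((8*b)+(8*x))+(8*(x*3)))+(b*2))
Apply FACTOR at LL (target: ((8*b)+(8*x))): ((((8*b)+(8*x))+(8*(x*3)))+(b*2)) -> (((8*(b+x))+(8*(x*3)))+(b*2))

Answer: (((8*(b+x))+(8*(x*3)))+(b*2))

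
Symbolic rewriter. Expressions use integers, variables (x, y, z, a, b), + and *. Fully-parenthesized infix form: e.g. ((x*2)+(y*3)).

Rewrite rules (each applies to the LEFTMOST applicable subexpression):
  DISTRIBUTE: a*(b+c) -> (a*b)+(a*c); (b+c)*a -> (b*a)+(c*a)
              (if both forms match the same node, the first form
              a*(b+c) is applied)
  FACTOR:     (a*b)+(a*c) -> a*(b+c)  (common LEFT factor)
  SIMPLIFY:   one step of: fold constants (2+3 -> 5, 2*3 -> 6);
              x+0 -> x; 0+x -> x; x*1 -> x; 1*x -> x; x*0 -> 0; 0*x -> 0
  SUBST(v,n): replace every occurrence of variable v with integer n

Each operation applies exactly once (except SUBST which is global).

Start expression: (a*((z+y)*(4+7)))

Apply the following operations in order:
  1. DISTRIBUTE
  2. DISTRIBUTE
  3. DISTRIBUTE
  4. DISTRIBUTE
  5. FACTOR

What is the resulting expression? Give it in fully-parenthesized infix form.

Start: (a*((z+y)*(4+7)))
Apply DISTRIBUTE at R (target: ((z+y)*(4+7))): (a*((z+y)*(4+7))) -> (a*(((z+y)*4)+((z+y)*7)))
Apply DISTRIBUTE at root (target: (a*(((z+y)*4)+((z+y)*7)))): (a*(((z+y)*4)+((z+y)*7))) -> ((a*((z+y)*4))+(a*((z+y)*7)))
Apply DISTRIBUTE at LR (target: ((z+y)*4)): ((a*((z+y)*4))+(a*((z+y)*7))) -> ((a*((z*4)+(y*4)))+(a*((z+y)*7)))
Apply DISTRIBUTE at L (target: (a*((z*4)+(y*4)))): ((a*((z*4)+(y*4)))+(a*((z+y)*7))) -> (((a*(z*4))+(a*(y*4)))+(a*((z+y)*7)))
Apply FACTOR at L (target: ((a*(z*4))+(a*(y*4)))): (((a*(z*4))+(a*(y*4)))+(a*((z+y)*7))) -> ((a*((z*4)+(y*4)))+(a*((z+y)*7)))

Answer: ((a*((z*4)+(y*4)))+(a*((z+y)*7)))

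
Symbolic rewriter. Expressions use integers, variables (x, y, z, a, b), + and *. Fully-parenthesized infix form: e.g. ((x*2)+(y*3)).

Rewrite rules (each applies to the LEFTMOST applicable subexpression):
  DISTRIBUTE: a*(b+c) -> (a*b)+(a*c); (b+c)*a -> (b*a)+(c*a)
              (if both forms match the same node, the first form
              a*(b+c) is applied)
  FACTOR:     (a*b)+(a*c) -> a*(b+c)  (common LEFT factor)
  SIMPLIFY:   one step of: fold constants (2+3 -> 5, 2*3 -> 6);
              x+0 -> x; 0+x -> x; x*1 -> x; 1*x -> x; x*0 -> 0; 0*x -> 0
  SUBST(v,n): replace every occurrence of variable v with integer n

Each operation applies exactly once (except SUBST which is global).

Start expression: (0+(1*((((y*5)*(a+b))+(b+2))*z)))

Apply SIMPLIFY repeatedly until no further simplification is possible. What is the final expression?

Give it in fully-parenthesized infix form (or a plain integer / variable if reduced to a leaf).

Start: (0+(1*((((y*5)*(a+b))+(b+2))*z)))
Step 1: at root: (0+(1*((((y*5)*(a+b))+(b+2))*z))) -> (1*((((y*5)*(a+b))+(b+2))*z)); overall: (0+(1*((((y*5)*(a+b))+(b+2))*z))) -> (1*((((y*5)*(a+b))+(b+2))*z))
Step 2: at root: (1*((((y*5)*(a+b))+(b+2))*z)) -> ((((y*5)*(a+b))+(b+2))*z); overall: (1*((((y*5)*(a+b))+(b+2))*z)) -> ((((y*5)*(a+b))+(b+2))*z)
Fixed point: ((((y*5)*(a+b))+(b+2))*z)

Answer: ((((y*5)*(a+b))+(b+2))*z)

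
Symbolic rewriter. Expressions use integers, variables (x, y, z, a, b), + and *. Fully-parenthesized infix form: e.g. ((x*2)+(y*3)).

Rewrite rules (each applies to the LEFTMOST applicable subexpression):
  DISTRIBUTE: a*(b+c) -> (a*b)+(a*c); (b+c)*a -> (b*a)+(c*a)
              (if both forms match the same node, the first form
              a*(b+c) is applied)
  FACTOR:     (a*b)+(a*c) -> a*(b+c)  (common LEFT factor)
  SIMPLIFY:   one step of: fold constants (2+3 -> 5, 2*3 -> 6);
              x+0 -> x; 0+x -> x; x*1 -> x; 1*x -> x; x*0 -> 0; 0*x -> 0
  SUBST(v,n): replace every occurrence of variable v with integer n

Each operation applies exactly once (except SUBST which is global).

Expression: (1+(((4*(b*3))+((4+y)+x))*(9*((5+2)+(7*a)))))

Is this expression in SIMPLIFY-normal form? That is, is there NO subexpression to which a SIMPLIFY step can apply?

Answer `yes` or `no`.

Expression: (1+(((4*(b*3))+((4+y)+x))*(9*((5+2)+(7*a)))))
Scanning for simplifiable subexpressions (pre-order)...
  at root: (1+(((4*(b*3))+((4+y)+x))*(9*((5+2)+(7*a))))) (not simplifiable)
  at R: (((4*(b*3))+((4+y)+x))*(9*((5+2)+(7*a)))) (not simplifiable)
  at RL: ((4*(b*3))+((4+y)+x)) (not simplifiable)
  at RLL: (4*(b*3)) (not simplifiable)
  at RLLR: (b*3) (not simplifiable)
  at RLR: ((4+y)+x) (not simplifiable)
  at RLRL: (4+y) (not simplifiable)
  at RR: (9*((5+2)+(7*a))) (not simplifiable)
  at RRR: ((5+2)+(7*a)) (not simplifiable)
  at RRRL: (5+2) (SIMPLIFIABLE)
  at RRRR: (7*a) (not simplifiable)
Found simplifiable subexpr at path RRRL: (5+2)
One SIMPLIFY step would give: (1+(((4*(b*3))+((4+y)+x))*(9*(7+(7*a)))))
-> NOT in normal form.

Answer: no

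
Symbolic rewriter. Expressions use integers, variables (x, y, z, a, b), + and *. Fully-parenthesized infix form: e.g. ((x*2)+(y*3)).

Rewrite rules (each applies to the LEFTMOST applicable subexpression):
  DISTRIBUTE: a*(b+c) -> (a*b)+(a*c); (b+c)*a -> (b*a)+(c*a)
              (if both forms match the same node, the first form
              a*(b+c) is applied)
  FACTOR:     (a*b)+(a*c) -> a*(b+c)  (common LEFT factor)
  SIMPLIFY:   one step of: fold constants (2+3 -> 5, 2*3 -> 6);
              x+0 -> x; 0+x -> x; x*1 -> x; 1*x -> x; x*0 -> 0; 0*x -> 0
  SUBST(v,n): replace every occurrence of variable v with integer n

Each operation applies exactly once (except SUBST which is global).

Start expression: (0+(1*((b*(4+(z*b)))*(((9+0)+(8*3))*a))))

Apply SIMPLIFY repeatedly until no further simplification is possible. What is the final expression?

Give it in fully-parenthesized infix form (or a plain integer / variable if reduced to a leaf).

Answer: ((b*(4+(z*b)))*(33*a))

Derivation:
Start: (0+(1*((b*(4+(z*b)))*(((9+0)+(8*3))*a))))
Step 1: at root: (0+(1*((b*(4+(z*b)))*(((9+0)+(8*3))*a)))) -> (1*((b*(4+(z*b)))*(((9+0)+(8*3))*a))); overall: (0+(1*((b*(4+(z*b)))*(((9+0)+(8*3))*a)))) -> (1*((b*(4+(z*b)))*(((9+0)+(8*3))*a)))
Step 2: at root: (1*((b*(4+(z*b)))*(((9+0)+(8*3))*a))) -> ((b*(4+(z*b)))*(((9+0)+(8*3))*a)); overall: (1*((b*(4+(z*b)))*(((9+0)+(8*3))*a))) -> ((b*(4+(z*b)))*(((9+0)+(8*3))*a))
Step 3: at RLL: (9+0) -> 9; overall: ((b*(4+(z*b)))*(((9+0)+(8*3))*a)) -> ((b*(4+(z*b)))*((9+(8*3))*a))
Step 4: at RLR: (8*3) -> 24; overall: ((b*(4+(z*b)))*((9+(8*3))*a)) -> ((b*(4+(z*b)))*((9+24)*a))
Step 5: at RL: (9+24) -> 33; overall: ((b*(4+(z*b)))*((9+24)*a)) -> ((b*(4+(z*b)))*(33*a))
Fixed point: ((b*(4+(z*b)))*(33*a))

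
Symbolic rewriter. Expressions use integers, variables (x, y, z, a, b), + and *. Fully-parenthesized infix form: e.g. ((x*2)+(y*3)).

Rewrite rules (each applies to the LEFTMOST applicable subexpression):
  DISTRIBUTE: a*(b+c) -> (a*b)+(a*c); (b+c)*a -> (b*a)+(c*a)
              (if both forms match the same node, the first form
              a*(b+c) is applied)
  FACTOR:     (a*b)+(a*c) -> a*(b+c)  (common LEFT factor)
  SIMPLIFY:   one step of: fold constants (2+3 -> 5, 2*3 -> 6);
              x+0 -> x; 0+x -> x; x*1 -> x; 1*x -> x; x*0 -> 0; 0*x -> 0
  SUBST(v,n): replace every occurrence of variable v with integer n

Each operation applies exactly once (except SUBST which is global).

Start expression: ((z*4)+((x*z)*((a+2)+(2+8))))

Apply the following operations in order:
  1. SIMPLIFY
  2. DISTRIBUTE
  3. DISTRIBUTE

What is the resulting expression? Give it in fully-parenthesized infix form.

Answer: ((z*4)+((((x*z)*a)+((x*z)*2))+((x*z)*10)))

Derivation:
Start: ((z*4)+((x*z)*((a+2)+(2+8))))
Apply SIMPLIFY at RRR (target: (2+8)): ((z*4)+((x*z)*((a+2)+(2+8)))) -> ((z*4)+((x*z)*((a+2)+10)))
Apply DISTRIBUTE at R (target: ((x*z)*((a+2)+10))): ((z*4)+((x*z)*((a+2)+10))) -> ((z*4)+(((x*z)*(a+2))+((x*z)*10)))
Apply DISTRIBUTE at RL (target: ((x*z)*(a+2))): ((z*4)+(((x*z)*(a+2))+((x*z)*10))) -> ((z*4)+((((x*z)*a)+((x*z)*2))+((x*z)*10)))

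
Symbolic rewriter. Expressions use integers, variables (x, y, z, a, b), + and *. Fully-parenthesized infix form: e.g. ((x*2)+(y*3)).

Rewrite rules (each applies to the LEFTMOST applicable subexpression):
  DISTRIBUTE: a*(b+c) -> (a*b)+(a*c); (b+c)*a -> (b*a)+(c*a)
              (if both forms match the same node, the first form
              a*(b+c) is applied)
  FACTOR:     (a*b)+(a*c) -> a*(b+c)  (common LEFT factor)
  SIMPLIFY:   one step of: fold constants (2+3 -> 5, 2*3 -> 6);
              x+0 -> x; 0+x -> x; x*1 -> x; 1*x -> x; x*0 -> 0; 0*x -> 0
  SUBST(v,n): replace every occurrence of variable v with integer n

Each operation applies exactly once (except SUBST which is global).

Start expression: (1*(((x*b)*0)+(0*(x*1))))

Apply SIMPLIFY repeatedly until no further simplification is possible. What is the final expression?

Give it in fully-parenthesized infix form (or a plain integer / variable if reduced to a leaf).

Start: (1*(((x*b)*0)+(0*(x*1))))
Step 1: at root: (1*(((x*b)*0)+(0*(x*1)))) -> (((x*b)*0)+(0*(x*1))); overall: (1*(((x*b)*0)+(0*(x*1)))) -> (((x*b)*0)+(0*(x*1)))
Step 2: at L: ((x*b)*0) -> 0; overall: (((x*b)*0)+(0*(x*1))) -> (0+(0*(x*1)))
Step 3: at root: (0+(0*(x*1))) -> (0*(x*1)); overall: (0+(0*(x*1))) -> (0*(x*1))
Step 4: at root: (0*(x*1)) -> 0; overall: (0*(x*1)) -> 0
Fixed point: 0

Answer: 0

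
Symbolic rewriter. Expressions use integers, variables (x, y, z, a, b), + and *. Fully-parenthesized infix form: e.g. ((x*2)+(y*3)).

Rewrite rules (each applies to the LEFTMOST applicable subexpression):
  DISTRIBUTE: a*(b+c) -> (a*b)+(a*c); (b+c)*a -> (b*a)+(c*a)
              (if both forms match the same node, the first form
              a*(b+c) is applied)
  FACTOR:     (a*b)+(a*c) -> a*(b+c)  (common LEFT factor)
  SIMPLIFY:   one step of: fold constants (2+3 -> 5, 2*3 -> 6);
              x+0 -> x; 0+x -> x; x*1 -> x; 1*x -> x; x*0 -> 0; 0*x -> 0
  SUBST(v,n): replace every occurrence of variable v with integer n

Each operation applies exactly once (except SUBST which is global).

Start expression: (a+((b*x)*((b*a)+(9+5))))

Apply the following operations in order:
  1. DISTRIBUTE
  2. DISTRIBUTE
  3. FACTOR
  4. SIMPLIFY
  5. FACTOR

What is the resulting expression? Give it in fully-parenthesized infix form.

Answer: (a+((b*x)*((b*a)+14)))

Derivation:
Start: (a+((b*x)*((b*a)+(9+5))))
Apply DISTRIBUTE at R (target: ((b*x)*((b*a)+(9+5)))): (a+((b*x)*((b*a)+(9+5)))) -> (a+(((b*x)*(b*a))+((b*x)*(9+5))))
Apply DISTRIBUTE at RR (target: ((b*x)*(9+5))): (a+(((b*x)*(b*a))+((b*x)*(9+5)))) -> (a+(((b*x)*(b*a))+(((b*x)*9)+((b*x)*5))))
Apply FACTOR at RR (target: (((b*x)*9)+((b*x)*5))): (a+(((b*x)*(b*a))+(((b*x)*9)+((b*x)*5)))) -> (a+(((b*x)*(b*a))+((b*x)*(9+5))))
Apply SIMPLIFY at RRR (target: (9+5)): (a+(((b*x)*(b*a))+((b*x)*(9+5)))) -> (a+(((b*x)*(b*a))+((b*x)*14)))
Apply FACTOR at R (target: (((b*x)*(b*a))+((b*x)*14))): (a+(((b*x)*(b*a))+((b*x)*14))) -> (a+((b*x)*((b*a)+14)))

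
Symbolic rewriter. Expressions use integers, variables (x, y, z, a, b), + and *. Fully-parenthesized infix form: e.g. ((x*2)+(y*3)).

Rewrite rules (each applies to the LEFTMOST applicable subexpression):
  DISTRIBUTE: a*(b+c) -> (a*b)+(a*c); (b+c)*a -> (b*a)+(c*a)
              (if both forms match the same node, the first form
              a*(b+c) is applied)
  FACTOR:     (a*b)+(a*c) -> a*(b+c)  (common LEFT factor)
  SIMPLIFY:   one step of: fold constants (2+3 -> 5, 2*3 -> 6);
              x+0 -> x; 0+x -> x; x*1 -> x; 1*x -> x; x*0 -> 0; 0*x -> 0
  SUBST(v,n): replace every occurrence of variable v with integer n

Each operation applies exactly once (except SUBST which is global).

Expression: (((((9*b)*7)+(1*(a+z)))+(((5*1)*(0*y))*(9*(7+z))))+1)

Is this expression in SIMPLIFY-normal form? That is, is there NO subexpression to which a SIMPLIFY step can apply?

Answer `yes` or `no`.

Answer: no

Derivation:
Expression: (((((9*b)*7)+(1*(a+z)))+(((5*1)*(0*y))*(9*(7+z))))+1)
Scanning for simplifiable subexpressions (pre-order)...
  at root: (((((9*b)*7)+(1*(a+z)))+(((5*1)*(0*y))*(9*(7+z))))+1) (not simplifiable)
  at L: ((((9*b)*7)+(1*(a+z)))+(((5*1)*(0*y))*(9*(7+z)))) (not simplifiable)
  at LL: (((9*b)*7)+(1*(a+z))) (not simplifiable)
  at LLL: ((9*b)*7) (not simplifiable)
  at LLLL: (9*b) (not simplifiable)
  at LLR: (1*(a+z)) (SIMPLIFIABLE)
  at LLRR: (a+z) (not simplifiable)
  at LR: (((5*1)*(0*y))*(9*(7+z))) (not simplifiable)
  at LRL: ((5*1)*(0*y)) (not simplifiable)
  at LRLL: (5*1) (SIMPLIFIABLE)
  at LRLR: (0*y) (SIMPLIFIABLE)
  at LRR: (9*(7+z)) (not simplifiable)
  at LRRR: (7+z) (not simplifiable)
Found simplifiable subexpr at path LLR: (1*(a+z))
One SIMPLIFY step would give: (((((9*b)*7)+(a+z))+(((5*1)*(0*y))*(9*(7+z))))+1)
-> NOT in normal form.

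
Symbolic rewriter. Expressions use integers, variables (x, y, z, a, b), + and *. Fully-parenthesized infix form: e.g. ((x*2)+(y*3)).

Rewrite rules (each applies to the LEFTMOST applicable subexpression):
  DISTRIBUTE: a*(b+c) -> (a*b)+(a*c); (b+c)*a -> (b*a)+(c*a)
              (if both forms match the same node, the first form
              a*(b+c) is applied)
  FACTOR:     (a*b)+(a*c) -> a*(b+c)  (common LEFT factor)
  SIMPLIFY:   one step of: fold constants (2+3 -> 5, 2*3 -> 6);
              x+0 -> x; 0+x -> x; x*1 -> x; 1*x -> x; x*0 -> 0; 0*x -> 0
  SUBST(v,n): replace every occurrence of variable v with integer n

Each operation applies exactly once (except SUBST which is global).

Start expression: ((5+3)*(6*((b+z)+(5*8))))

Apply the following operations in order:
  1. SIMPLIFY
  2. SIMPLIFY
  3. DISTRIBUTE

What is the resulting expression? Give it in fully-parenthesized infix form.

Start: ((5+3)*(6*((b+z)+(5*8))))
Apply SIMPLIFY at L (target: (5+3)): ((5+3)*(6*((b+z)+(5*8)))) -> (8*(6*((b+z)+(5*8))))
Apply SIMPLIFY at RRR (target: (5*8)): (8*(6*((b+z)+(5*8)))) -> (8*(6*((b+z)+40)))
Apply DISTRIBUTE at R (target: (6*((b+z)+40))): (8*(6*((b+z)+40))) -> (8*((6*(b+z))+(6*40)))

Answer: (8*((6*(b+z))+(6*40)))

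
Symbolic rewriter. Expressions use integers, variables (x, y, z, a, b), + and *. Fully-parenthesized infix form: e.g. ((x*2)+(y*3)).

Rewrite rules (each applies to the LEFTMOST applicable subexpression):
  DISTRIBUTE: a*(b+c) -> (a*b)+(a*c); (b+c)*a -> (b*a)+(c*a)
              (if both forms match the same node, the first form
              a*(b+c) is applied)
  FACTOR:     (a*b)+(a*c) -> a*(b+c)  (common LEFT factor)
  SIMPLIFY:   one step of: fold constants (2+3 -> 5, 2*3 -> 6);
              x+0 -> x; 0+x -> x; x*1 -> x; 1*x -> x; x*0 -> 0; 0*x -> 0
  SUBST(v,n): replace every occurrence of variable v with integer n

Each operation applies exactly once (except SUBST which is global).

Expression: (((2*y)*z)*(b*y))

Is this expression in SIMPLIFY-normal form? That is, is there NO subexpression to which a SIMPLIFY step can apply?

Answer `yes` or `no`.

Answer: yes

Derivation:
Expression: (((2*y)*z)*(b*y))
Scanning for simplifiable subexpressions (pre-order)...
  at root: (((2*y)*z)*(b*y)) (not simplifiable)
  at L: ((2*y)*z) (not simplifiable)
  at LL: (2*y) (not simplifiable)
  at R: (b*y) (not simplifiable)
Result: no simplifiable subexpression found -> normal form.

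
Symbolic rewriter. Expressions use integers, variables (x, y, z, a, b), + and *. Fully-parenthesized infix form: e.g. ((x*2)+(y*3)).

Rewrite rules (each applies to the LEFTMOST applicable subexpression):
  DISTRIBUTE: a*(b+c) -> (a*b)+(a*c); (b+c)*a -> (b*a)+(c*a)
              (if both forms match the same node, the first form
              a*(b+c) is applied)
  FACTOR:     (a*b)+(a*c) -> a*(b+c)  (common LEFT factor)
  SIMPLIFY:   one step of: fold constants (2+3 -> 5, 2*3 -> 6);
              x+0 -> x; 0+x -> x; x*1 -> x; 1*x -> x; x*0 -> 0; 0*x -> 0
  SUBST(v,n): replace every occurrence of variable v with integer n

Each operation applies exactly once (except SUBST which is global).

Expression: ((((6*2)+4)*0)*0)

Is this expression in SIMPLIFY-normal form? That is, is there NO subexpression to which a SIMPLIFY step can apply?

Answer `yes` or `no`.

Expression: ((((6*2)+4)*0)*0)
Scanning for simplifiable subexpressions (pre-order)...
  at root: ((((6*2)+4)*0)*0) (SIMPLIFIABLE)
  at L: (((6*2)+4)*0) (SIMPLIFIABLE)
  at LL: ((6*2)+4) (not simplifiable)
  at LLL: (6*2) (SIMPLIFIABLE)
Found simplifiable subexpr at path root: ((((6*2)+4)*0)*0)
One SIMPLIFY step would give: 0
-> NOT in normal form.

Answer: no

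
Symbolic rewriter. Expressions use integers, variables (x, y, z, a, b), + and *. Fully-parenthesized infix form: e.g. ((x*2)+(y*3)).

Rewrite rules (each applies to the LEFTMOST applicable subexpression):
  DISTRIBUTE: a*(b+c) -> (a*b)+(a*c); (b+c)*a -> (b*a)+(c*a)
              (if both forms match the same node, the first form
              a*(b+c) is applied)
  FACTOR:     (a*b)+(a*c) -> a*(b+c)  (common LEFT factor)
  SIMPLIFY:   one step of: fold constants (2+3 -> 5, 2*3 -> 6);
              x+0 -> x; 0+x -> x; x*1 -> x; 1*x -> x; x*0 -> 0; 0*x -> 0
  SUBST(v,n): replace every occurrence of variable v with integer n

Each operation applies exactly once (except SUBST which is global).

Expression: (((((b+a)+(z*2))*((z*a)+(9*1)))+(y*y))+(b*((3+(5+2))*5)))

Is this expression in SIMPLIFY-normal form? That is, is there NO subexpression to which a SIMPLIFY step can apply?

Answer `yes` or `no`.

Answer: no

Derivation:
Expression: (((((b+a)+(z*2))*((z*a)+(9*1)))+(y*y))+(b*((3+(5+2))*5)))
Scanning for simplifiable subexpressions (pre-order)...
  at root: (((((b+a)+(z*2))*((z*a)+(9*1)))+(y*y))+(b*((3+(5+2))*5))) (not simplifiable)
  at L: ((((b+a)+(z*2))*((z*a)+(9*1)))+(y*y)) (not simplifiable)
  at LL: (((b+a)+(z*2))*((z*a)+(9*1))) (not simplifiable)
  at LLL: ((b+a)+(z*2)) (not simplifiable)
  at LLLL: (b+a) (not simplifiable)
  at LLLR: (z*2) (not simplifiable)
  at LLR: ((z*a)+(9*1)) (not simplifiable)
  at LLRL: (z*a) (not simplifiable)
  at LLRR: (9*1) (SIMPLIFIABLE)
  at LR: (y*y) (not simplifiable)
  at R: (b*((3+(5+2))*5)) (not simplifiable)
  at RR: ((3+(5+2))*5) (not simplifiable)
  at RRL: (3+(5+2)) (not simplifiable)
  at RRLR: (5+2) (SIMPLIFIABLE)
Found simplifiable subexpr at path LLRR: (9*1)
One SIMPLIFY step would give: (((((b+a)+(z*2))*((z*a)+9))+(y*y))+(b*((3+(5+2))*5)))
-> NOT in normal form.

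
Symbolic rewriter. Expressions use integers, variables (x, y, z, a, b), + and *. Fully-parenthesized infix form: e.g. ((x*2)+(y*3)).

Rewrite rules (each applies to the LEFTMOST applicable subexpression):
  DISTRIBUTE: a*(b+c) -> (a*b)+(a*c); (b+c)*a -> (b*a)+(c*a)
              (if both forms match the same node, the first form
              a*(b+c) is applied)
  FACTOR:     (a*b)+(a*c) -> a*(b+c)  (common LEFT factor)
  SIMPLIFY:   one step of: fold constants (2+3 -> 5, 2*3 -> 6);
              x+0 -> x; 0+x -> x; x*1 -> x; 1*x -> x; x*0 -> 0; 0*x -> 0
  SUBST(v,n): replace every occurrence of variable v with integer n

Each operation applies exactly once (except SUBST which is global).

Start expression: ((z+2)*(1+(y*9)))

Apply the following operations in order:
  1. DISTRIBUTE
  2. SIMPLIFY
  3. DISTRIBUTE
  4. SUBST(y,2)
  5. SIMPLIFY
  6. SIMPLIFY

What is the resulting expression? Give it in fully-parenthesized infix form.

Answer: ((z+2)+((z*18)+(2*18)))

Derivation:
Start: ((z+2)*(1+(y*9)))
Apply DISTRIBUTE at root (target: ((z+2)*(1+(y*9)))): ((z+2)*(1+(y*9))) -> (((z+2)*1)+((z+2)*(y*9)))
Apply SIMPLIFY at L (target: ((z+2)*1)): (((z+2)*1)+((z+2)*(y*9))) -> ((z+2)+((z+2)*(y*9)))
Apply DISTRIBUTE at R (target: ((z+2)*(y*9))): ((z+2)+((z+2)*(y*9))) -> ((z+2)+((z*(y*9))+(2*(y*9))))
Apply SUBST(y,2): ((z+2)+((z*(y*9))+(2*(y*9)))) -> ((z+2)+((z*(2*9))+(2*(2*9))))
Apply SIMPLIFY at RLR (target: (2*9)): ((z+2)+((z*(2*9))+(2*(2*9)))) -> ((z+2)+((z*18)+(2*(2*9))))
Apply SIMPLIFY at RRR (target: (2*9)): ((z+2)+((z*18)+(2*(2*9)))) -> ((z+2)+((z*18)+(2*18)))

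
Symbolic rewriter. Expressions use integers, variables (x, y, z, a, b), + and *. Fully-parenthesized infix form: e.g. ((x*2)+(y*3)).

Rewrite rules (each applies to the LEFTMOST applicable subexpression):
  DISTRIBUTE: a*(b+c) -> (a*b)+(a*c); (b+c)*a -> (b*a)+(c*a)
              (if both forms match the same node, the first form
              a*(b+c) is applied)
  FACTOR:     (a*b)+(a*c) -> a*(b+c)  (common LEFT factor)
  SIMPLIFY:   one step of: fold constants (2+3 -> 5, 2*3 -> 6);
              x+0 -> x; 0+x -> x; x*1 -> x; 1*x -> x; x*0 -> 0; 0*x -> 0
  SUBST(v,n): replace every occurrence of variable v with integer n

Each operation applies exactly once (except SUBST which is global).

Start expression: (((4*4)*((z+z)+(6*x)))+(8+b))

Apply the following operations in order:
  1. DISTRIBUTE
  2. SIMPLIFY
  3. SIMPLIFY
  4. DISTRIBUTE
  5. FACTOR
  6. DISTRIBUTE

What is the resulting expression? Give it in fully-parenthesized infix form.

Start: (((4*4)*((z+z)+(6*x)))+(8+b))
Apply DISTRIBUTE at L (target: ((4*4)*((z+z)+(6*x)))): (((4*4)*((z+z)+(6*x)))+(8+b)) -> ((((4*4)*(z+z))+((4*4)*(6*x)))+(8+b))
Apply SIMPLIFY at LLL (target: (4*4)): ((((4*4)*(z+z))+((4*4)*(6*x)))+(8+b)) -> (((16*(z+z))+((4*4)*(6*x)))+(8+b))
Apply SIMPLIFY at LRL (target: (4*4)): (((16*(z+z))+((4*4)*(6*x)))+(8+b)) -> (((16*(z+z))+(16*(6*x)))+(8+b))
Apply DISTRIBUTE at LL (target: (16*(z+z))): (((16*(z+z))+(16*(6*x)))+(8+b)) -> ((((16*z)+(16*z))+(16*(6*x)))+(8+b))
Apply FACTOR at LL (target: ((16*z)+(16*z))): ((((16*z)+(16*z))+(16*(6*x)))+(8+b)) -> (((16*(z+z))+(16*(6*x)))+(8+b))
Apply DISTRIBUTE at LL (target: (16*(z+z))): (((16*(z+z))+(16*(6*x)))+(8+b)) -> ((((16*z)+(16*z))+(16*(6*x)))+(8+b))

Answer: ((((16*z)+(16*z))+(16*(6*x)))+(8+b))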